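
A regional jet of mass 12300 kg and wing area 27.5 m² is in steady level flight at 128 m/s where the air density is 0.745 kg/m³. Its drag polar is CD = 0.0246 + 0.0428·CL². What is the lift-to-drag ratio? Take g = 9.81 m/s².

L/D = 15.4

In steady level flight, lift balances weight: W = mg = 12300 × 9.81 = 1.2066×10^5 N.
Dynamic pressure q = 0.5 × 0.745 × 128² = 6103 Pa.
CL = 2W/(ρv²S) = 2×1.2066×10^5/(0.745×128²×27.5) = 0.7189.
CD = 0.0246 + 0.0428 × 0.7189² = 0.04672.
L/D = CL/CD = 0.7189 / 0.04672 = 15.4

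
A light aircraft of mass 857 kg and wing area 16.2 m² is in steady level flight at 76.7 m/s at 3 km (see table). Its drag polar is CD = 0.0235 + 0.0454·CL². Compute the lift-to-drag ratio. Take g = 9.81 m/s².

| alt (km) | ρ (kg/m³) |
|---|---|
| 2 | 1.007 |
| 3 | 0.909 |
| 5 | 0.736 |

At 3 km, from the table: ρ = 0.909 kg/m³.
Level flight ⇒ L = W = m·g = 857 × 9.81 = 8407.2 N.
Dynamic pressure q = 0.5 × 0.909 × 76.7² = 2674 Pa.
Required CL = L/(qS) = 8407.2/(2674·16.2) = 0.1941.
CD = 0.0235 + 0.0454 × 0.1941² = 0.02521.
L/D = CL/CD = 0.1941 / 0.02521 = 7.7

L/D = 7.7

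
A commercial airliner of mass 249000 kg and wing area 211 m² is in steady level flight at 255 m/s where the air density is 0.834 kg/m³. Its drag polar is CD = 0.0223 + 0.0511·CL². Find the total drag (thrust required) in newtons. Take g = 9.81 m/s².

D = 1.81×10^5 N

Level flight ⇒ L = W = m·g = 249000 × 9.81 = 2.4427×10^6 N.
q = ½ρv² = ½ × 0.834 × 255² = 27120 Pa.
CL = W/(q·S) = 2.4427×10^6 / (27120 × 211) = 0.4269.
CD = 0.0223 + 0.0511 × 0.4269² = 0.03161.
D = q·S·CD = 27120 × 211 × 0.03161 = 1.809×10^5 N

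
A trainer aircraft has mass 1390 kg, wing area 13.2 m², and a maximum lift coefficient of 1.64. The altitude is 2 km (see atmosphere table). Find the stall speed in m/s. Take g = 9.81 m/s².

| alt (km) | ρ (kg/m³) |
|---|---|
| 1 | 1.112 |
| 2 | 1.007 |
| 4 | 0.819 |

At 2 km, from the table: ρ = 1.007 kg/m³.
Stall occurs when L = W at CL,max. W = mg = 1390 × 9.81 = 13640 N.
V_stall = √(2W/(ρ·S·CL,max)) = √(2 × 13640 / (1.007 × 13.2 × 1.64))
V_stall = √1251 = 35.4 m/s

V_stall = 35.4 m/s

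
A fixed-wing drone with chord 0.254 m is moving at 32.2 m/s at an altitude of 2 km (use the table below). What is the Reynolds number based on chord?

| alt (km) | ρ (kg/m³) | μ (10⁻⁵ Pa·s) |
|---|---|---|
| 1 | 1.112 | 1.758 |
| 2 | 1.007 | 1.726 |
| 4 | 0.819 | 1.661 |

At 2 km, from the table: ρ = 1.007 kg/m³, μ = 1.726×10⁻⁵ Pa·s.
Re = ρ·v·c/μ = 1.007 × 32.2 × 0.254 / (1.726×10⁻⁵) = 4.77×10^5

Re = 4.77×10^5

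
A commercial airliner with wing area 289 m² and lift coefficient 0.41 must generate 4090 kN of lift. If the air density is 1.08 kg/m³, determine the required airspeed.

L = ½ρv²S·CL ⇒ v = √(2L/(ρ·S·CL))
v = √(2 × 4.09×10^6 / (1.08 × 289 × 0.41)) = √63920 = 253 m/s

v = 253 m/s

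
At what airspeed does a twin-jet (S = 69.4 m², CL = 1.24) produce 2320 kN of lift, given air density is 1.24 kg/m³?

v = 209 m/s

L = ½ρv²S·CL ⇒ v = √(2L/(ρ·S·CL))
v = √(2 × 2.32×10^6 / (1.24 × 69.4 × 1.24)) = √43480 = 209 m/s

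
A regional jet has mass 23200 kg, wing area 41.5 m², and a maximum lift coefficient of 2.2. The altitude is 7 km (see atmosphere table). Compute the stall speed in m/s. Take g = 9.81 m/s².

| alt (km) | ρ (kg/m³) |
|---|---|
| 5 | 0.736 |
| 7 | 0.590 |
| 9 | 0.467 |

V_stall = 91.9 m/s

At 7 km, from the table: ρ = 0.590 kg/m³.
At stall, lift equals weight: L = W = m·g = 23200 × 9.81 = 2.276×10^5 N.
V_stall = √(2W/(ρ·S·CL,max)) = √(2 × 2.276×10^5 / (0.59 × 41.5 × 2.2))
V_stall = √8450 = 91.9 m/s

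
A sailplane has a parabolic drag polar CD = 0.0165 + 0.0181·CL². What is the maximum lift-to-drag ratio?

(L/D)max = 28.9

For CD = CD0 + K·CL², (L/D)max occurs at CL* = √(CD0/K) and equals 1/(2√(K·CD0)).
(L/D)max = 1/(2√(0.0181 × 0.0165)) = 1/(2 × 0.01728) = 28.9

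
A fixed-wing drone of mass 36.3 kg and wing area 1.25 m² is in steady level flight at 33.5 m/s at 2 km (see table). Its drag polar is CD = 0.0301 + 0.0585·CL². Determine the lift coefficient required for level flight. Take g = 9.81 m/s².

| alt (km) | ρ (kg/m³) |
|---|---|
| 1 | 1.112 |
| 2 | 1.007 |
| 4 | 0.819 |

CL = 0.504

At 2 km, from the table: ρ = 1.007 kg/m³.
Level flight ⇒ L = W = m·g = 36.3 × 9.81 = 356.1 N.
Dynamic pressure q = 0.5 × 1.007 × 33.5² = 565.1 Pa.
CL = W/(q·S) = 356.1 / (565.1 × 1.25) = 0.5042.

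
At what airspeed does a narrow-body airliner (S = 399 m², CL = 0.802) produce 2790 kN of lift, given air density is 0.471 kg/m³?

L = ½ρv²S·CL ⇒ v = √(2L/(ρ·S·CL))
v = √(2 × 2.79×10^6 / (0.471 × 399 × 0.802)) = √37020 = 192 m/s

v = 192 m/s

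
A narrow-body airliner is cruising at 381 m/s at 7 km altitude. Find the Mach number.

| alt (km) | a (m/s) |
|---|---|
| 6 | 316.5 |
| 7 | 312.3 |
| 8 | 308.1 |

M = 1.22

At 7 km, from the table: a = 312.3 m/s.
M = v/a = 381 / 312.3 = 1.22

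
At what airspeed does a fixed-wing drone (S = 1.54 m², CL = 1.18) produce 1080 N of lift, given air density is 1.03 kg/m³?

L = ½ρv²S·CL ⇒ v = √(2L/(ρ·S·CL))
v = √(2 × 1080 / (1.03 × 1.54 × 1.18)) = √1154 = 34 m/s

v = 34 m/s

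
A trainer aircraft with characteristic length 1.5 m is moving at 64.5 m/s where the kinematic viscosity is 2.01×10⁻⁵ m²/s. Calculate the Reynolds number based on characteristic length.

Re = 4.81×10^6

Re = v·c/ν = 64.5 × 1.5 / (2.01×10⁻⁵) = 4.81×10^6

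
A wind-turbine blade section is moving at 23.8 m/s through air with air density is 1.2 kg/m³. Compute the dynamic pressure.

q = 340 Pa

q = ½ρv² = ½ × 1.2 × 23.8² = 340 Pa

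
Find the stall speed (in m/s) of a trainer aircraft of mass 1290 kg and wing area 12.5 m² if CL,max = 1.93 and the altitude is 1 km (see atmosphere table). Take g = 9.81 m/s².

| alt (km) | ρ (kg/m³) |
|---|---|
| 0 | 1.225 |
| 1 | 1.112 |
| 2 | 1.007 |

At 1 km, from the table: ρ = 1.112 kg/m³.
At stall, lift equals weight: L = W = m·g = 1290 × 9.81 = 12650 N.
V_stall = √(2W/(ρ·S·CL,max)) = √(2 × 12650 / (1.112 × 12.5 × 1.93))
V_stall = √943.4 = 30.7 m/s

V_stall = 30.7 m/s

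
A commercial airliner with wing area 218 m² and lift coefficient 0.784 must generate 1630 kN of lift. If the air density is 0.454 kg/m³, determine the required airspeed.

L = ½ρv²S·CL ⇒ v = √(2L/(ρ·S·CL))
v = √(2 × 1.63×10^6 / (0.454 × 218 × 0.784)) = √42010 = 205 m/s

v = 205 m/s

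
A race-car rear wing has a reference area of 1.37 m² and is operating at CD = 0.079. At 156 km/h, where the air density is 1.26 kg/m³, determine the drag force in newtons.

D = 128 N

Convert speed: v = 156 km/h ÷ 3.6 = 43.33 m/s.
D = ½ρv²S·CD = ½ × 1.26 × 43.33² × 1.37 × 0.079 = 128 N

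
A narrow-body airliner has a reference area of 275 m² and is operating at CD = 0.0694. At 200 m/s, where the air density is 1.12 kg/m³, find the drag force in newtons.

Dynamic pressure q = ½ρv² = ½ × 1.12 × 200² = 22400 Pa.
D = q·S·CD = 22400 × 275 × 0.0694 = 4.28×10^5 N ≈ 428 kN

D = 4.28×10^5 N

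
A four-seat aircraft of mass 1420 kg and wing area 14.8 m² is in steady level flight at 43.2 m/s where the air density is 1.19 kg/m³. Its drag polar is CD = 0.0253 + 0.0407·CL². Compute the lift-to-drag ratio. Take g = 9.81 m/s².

L/D = 15.5

Weight W = mg = 1420 × 9.81 = 13930 N; in level flight L = W.
q = ½ρv² = ½ × 1.19 × 43.2² = 1110 Pa.
CL = 2W/(ρv²S) = 2×13930/(1.19×43.2²×14.8) = 0.8476.
CD = 0.0253 + 0.0407 × 0.8476² = 0.05454.
L/D = CL/CD = 0.8476 / 0.05454 = 15.5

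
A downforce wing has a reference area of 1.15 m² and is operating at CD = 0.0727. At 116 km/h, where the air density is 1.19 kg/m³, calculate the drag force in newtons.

D = 51.6 N

Convert speed: v = 116 km/h ÷ 3.6 = 32.22 m/s.
D = ½ρv²S·CD = ½ × 1.19 × 32.22² × 1.15 × 0.0727 = 51.6 N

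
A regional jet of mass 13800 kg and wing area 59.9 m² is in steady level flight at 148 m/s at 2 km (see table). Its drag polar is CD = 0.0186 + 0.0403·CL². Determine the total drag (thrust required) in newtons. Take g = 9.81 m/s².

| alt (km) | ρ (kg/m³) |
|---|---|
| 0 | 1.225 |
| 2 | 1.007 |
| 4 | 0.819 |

D = 13400 N

At 2 km, from the table: ρ = 1.007 kg/m³.
Level flight ⇒ L = W = m·g = 13800 × 9.81 = 1.3538×10^5 N.
Dynamic pressure q = 0.5 × 1.007 × 148² = 11030 Pa.
CL = 2W/(ρv²S) = 2×1.3538×10^5/(1.007×148²×59.9) = 0.2049.
CD = 0.0186 + 0.0403 × 0.2049² = 0.02029.
D = q·S·CD = 11030 × 59.9 × 0.02029 = 13410 N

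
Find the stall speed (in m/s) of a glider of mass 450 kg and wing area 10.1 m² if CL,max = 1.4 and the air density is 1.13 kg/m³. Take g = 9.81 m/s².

Weight W = mg = 450 × 9.81 = 4414 N.
V_stall = √(2W/(ρ·S·CL,max)) = √(2 × 4414 / (1.13 × 10.1 × 1.4))
V_stall = √552.6 = 23.5 m/s

V_stall = 23.5 m/s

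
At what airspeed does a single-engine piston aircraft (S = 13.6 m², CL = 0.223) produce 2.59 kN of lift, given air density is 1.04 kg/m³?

L = ½ρv²S·CL ⇒ v = √(2L/(ρ·S·CL))
v = √(2 × 2590 / (1.04 × 13.6 × 0.223)) = √1642 = 40.5 m/s

v = 40.5 m/s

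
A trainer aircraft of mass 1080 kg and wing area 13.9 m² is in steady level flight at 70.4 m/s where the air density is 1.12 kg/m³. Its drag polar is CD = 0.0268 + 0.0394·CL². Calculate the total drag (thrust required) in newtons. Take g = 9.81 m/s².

D = 1150 N

In steady level flight, lift balances weight: W = mg = 1080 × 9.81 = 10595 N.
Dynamic pressure q = 0.5 × 1.12 × 70.4² = 2775 Pa.
Required CL = L/(qS) = 10595/(2775·13.9) = 0.2746.
CD = 0.0268 + 0.0394 × 0.2746² = 0.02977.
D = q·S·CD = 2775 × 13.9 × 0.02977 = 1149 N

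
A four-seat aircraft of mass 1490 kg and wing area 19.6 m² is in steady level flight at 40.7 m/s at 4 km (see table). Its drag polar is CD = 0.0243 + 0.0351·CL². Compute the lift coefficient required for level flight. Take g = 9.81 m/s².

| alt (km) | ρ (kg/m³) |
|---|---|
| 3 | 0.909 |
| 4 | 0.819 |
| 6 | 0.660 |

CL = 1.1

At 4 km, from the table: ρ = 0.819 kg/m³.
In steady level flight, lift balances weight: W = mg = 1490 × 9.81 = 14617 N.
q = ½ρv² = ½ × 0.819 × 40.7² = 678.3 Pa.
CL = 2W/(ρv²S) = 2×14617/(0.819×40.7²×19.6) = 1.099.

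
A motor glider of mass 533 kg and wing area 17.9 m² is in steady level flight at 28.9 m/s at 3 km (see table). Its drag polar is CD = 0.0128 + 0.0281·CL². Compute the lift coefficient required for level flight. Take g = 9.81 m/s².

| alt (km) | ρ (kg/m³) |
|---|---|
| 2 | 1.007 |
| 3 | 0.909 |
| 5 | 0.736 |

CL = 0.77

At 3 km, from the table: ρ = 0.909 kg/m³.
In steady level flight, lift balances weight: W = mg = 533 × 9.81 = 5228.7 N.
Dynamic pressure q = 0.5 × 0.909 × 28.9² = 379.6 Pa.
CL = W/(q·S) = 5228.7 / (379.6 × 17.9) = 0.7695.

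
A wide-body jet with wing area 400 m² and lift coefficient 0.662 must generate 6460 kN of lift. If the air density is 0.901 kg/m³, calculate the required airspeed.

v = 233 m/s

L = ½ρv²S·CL ⇒ v = √(2L/(ρ·S·CL))
v = √(2 × 6.46×10^6 / (0.901 × 400 × 0.662)) = √54150 = 233 m/s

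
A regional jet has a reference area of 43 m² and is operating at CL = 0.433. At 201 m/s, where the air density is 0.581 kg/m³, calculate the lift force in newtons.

L = 2.19×10^5 N

Dynamic pressure q = ½ρv² = ½ × 0.581 × 201² = 11740 Pa.
L = q·S·CL = 11740 × 43 × 0.433 = 2.19×10^5 N ≈ 219 kN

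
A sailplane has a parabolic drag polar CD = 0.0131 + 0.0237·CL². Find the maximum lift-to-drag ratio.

For CD = CD0 + K·CL², (L/D)max occurs at CL* = √(CD0/K) and equals 1/(2√(K·CD0)).
(L/D)max = 1/(2√(0.0237 × 0.0131)) = 1/(2 × 0.01762) = 28.4

(L/D)max = 28.4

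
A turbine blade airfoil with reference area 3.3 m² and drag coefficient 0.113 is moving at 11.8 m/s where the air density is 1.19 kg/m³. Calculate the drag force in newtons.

D = 30.9 N

D = ½ρv²S·CD = ½ × 1.19 × 11.8² × 3.3 × 0.113 = 30.9 N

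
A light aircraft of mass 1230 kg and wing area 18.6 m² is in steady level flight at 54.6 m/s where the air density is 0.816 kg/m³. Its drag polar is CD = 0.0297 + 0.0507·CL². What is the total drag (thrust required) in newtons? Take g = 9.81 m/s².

D = 998 N

Weight W = mg = 1230 × 9.81 = 12066 N; in level flight L = W.
q = ½ρv² = ½ × 0.816 × 54.6² = 1216 Pa.
CL = 2W/(ρv²S) = 2×12066/(0.816×54.6²×18.6) = 0.5334.
CD = 0.0297 + 0.0507 × 0.5334² = 0.04412.
D = q·S·CD = 1216 × 18.6 × 0.04412 = 998.2 N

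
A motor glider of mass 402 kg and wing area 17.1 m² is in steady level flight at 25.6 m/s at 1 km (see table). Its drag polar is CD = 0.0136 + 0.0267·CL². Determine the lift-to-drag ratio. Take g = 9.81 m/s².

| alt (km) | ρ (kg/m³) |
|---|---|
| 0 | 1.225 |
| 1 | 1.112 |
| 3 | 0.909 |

At 1 km, from the table: ρ = 1.112 kg/m³.
In steady level flight, lift balances weight: W = mg = 402 × 9.81 = 3943.6 N.
q = ½ρv² = ½ × 1.112 × 25.6² = 364.4 Pa.
Required CL = L/(qS) = 3943.6/(364.4·17.1) = 0.6329.
CD = 0.0136 + 0.0267 × 0.6329² = 0.0243.
L/D = CL/CD = 0.6329 / 0.0243 = 26.1

L/D = 26.1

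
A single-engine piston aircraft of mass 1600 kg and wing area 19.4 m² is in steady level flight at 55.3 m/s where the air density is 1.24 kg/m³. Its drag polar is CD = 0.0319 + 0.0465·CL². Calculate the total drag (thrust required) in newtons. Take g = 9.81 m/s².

Weight W = mg = 1600 × 9.81 = 15696 N; in level flight L = W.
Dynamic pressure q = 0.5 × 1.24 × 55.3² = 1896 Pa.
Required CL = L/(qS) = 15696/(1896·19.4) = 0.4267.
CD = 0.0319 + 0.0465 × 0.4267² = 0.04037.
D = q·S·CD = 1896 × 19.4 × 0.04037 = 1485 N

D = 1480 N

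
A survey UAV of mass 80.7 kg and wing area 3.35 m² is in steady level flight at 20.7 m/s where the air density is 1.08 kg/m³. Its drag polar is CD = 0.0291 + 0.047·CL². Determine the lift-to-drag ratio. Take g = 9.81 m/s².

Level flight ⇒ L = W = m·g = 80.7 × 9.81 = 791.67 N.
Dynamic pressure q = 0.5 × 1.08 × 20.7² = 231.4 Pa.
CL = 2W/(ρv²S) = 2×791.67/(1.08×20.7²×3.35) = 1.021.
CD = 0.0291 + 0.047 × 1.021² = 0.07813.
L/D = CL/CD = 1.021 / 0.07813 = 13.1

L/D = 13.1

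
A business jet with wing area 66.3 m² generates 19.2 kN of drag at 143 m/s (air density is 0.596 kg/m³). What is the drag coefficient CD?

CD = 0.0475

From D = ½ρv²S·CD, rearranging gives CD = 2D/(ρv²S).
CD = 2 × 19200 / (0.596 × 143² × 66.3) = 0.0475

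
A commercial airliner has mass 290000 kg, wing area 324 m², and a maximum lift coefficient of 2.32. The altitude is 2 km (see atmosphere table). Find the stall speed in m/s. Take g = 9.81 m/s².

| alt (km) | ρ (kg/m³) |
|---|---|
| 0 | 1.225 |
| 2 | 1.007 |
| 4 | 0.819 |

At 2 km, from the table: ρ = 1.007 kg/m³.
Weight W = mg = 290000 × 9.81 = 2.845×10^6 N.
From L = ½ρV²S·CL,max = W: V_stall = √(2W/(ρSCL,max)) = √(2·2.845×10^6/(1.007·324·2.32))
V_stall = √7517 = 86.7 m/s

V_stall = 86.7 m/s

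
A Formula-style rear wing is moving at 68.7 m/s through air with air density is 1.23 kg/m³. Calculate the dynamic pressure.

q = 2900 Pa

q = ½ρv² = ½ × 1.23 × 68.7² = 2900 Pa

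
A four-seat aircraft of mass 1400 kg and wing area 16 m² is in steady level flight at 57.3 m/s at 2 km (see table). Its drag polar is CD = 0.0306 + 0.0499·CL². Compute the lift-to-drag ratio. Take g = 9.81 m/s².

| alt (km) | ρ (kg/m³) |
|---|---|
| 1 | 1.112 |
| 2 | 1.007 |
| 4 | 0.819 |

At 2 km, from the table: ρ = 1.007 kg/m³.
In steady level flight, lift balances weight: W = mg = 1400 × 9.81 = 13734 N.
q = ½ρv² = ½ × 1.007 × 57.3² = 1653 Pa.
CL = W/(q·S) = 13734 / (1653 × 16) = 0.5192.
CD = 0.0306 + 0.0499 × 0.5192² = 0.04405.
L/D = CL/CD = 0.5192 / 0.04405 = 11.8

L/D = 11.8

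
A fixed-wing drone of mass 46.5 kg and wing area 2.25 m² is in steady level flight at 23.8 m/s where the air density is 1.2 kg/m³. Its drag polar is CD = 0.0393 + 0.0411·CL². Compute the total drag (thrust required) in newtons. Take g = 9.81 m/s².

Weight W = mg = 46.5 × 9.81 = 456.17 N; in level flight L = W.
q = ½ρv² = ½ × 1.2 × 23.8² = 339.9 Pa.
CL = W/(q·S) = 456.17 / (339.9 × 2.25) = 0.5965.
CD = 0.0393 + 0.0411 × 0.5965² = 0.05393.
D = q·S·CD = 339.9 × 2.25 × 0.05393 = 41.24 N

D = 41.2 N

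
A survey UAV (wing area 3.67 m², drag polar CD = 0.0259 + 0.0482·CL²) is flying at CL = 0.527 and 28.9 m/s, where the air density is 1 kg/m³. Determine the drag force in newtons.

CD = 0.0259 + 0.0482 × 0.527² = 0.03929
D = ½ρv²S·CD = ½ × 1 × 28.9² × 3.67 × 0.03929 = 60.2 N

D = 60.2 N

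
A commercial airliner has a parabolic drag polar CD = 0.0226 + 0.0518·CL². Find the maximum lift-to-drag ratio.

(L/D)max = 14.6

For CD = CD0 + K·CL², (L/D)max occurs at CL* = √(CD0/K) and equals 1/(2√(K·CD0)).
(L/D)max = 1/(2√(0.0518 × 0.0226)) = 1/(2 × 0.03422) = 14.6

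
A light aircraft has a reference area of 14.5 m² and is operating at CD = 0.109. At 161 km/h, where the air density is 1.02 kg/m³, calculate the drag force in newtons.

Convert speed: v = 161 km/h ÷ 3.6 = 44.72 m/s.
Dynamic pressure q = ½ρv² = ½ × 1.02 × 44.72² = 1020 Pa.
D = q·S·CD = 1020 × 14.5 × 0.109 = 1610 N

D = 1610 N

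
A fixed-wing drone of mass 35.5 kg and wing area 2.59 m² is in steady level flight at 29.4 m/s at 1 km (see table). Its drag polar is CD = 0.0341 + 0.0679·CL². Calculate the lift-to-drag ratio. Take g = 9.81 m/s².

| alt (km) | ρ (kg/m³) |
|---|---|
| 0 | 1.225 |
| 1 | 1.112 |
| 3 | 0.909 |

L/D = 7.1

At 1 km, from the table: ρ = 1.112 kg/m³.
Weight W = mg = 35.5 × 9.81 = 348.25 N; in level flight L = W.
q = ½ρv² = ½ × 1.112 × 29.4² = 480.6 Pa.
Required CL = L/(qS) = 348.25/(480.6·2.59) = 0.2798.
CD = 0.0341 + 0.0679 × 0.2798² = 0.03942.
L/D = CL/CD = 0.2798 / 0.03942 = 7.1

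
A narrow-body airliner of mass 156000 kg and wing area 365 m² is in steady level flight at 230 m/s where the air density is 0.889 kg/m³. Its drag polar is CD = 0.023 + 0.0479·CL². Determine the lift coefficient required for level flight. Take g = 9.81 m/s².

CL = 0.178

Level flight ⇒ L = W = m·g = 156000 × 9.81 = 1.5304×10^6 N.
q = ½ρv² = ½ × 0.889 × 230² = 23510 Pa.
CL = W/(q·S) = 1.5304×10^6 / (23510 × 365) = 0.1783.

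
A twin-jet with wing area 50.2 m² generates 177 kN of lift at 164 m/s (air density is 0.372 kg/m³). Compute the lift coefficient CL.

CL = 0.705

From L = ½ρv²S·CL, rearranging gives CL = 2L/(ρv²S).
CL = 2 × 1.77×10^5 / (0.372 × 164² × 50.2) = 0.705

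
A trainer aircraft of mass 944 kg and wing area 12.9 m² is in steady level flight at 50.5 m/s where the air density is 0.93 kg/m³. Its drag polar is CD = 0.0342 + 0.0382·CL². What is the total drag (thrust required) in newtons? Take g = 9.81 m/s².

D = 737 N

Level flight ⇒ L = W = m·g = 944 × 9.81 = 9260.6 N.
Dynamic pressure q = 0.5 × 0.93 × 50.5² = 1186 Pa.
CL = W/(q·S) = 9260.6 / (1186 × 12.9) = 0.6054.
CD = 0.0342 + 0.0382 × 0.6054² = 0.0482.
D = q·S·CD = 1186 × 12.9 × 0.0482 = 737.3 N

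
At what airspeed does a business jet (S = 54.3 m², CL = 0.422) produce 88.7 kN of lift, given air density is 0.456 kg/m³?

v = 130 m/s

L = ½ρv²S·CL ⇒ v = √(2L/(ρ·S·CL))
v = √(2 × 88700 / (0.456 × 54.3 × 0.422)) = √16980 = 130 m/s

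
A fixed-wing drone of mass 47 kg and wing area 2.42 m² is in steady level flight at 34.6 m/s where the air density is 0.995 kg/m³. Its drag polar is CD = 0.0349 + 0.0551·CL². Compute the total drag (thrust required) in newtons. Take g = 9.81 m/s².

Level flight ⇒ L = W = m·g = 47 × 9.81 = 461.07 N.
Dynamic pressure q = 0.5 × 0.995 × 34.6² = 595.6 Pa.
CL = 2W/(ρv²S) = 2×461.07/(0.995×34.6²×2.42) = 0.3199.
CD = 0.0349 + 0.0551 × 0.3199² = 0.04054.
D = q·S·CD = 595.6 × 2.42 × 0.04054 = 58.43 N

D = 58.4 N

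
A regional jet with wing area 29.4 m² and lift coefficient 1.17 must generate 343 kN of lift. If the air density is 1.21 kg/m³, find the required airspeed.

v = 128 m/s

L = ½ρv²S·CL ⇒ v = √(2L/(ρ·S·CL))
v = √(2 × 3.43×10^5 / (1.21 × 29.4 × 1.17)) = √16480 = 128 m/s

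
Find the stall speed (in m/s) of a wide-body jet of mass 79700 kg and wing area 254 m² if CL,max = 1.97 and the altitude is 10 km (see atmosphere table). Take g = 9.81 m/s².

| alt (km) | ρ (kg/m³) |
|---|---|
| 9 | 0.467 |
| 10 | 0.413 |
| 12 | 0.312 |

At 10 km, from the table: ρ = 0.413 kg/m³.
Weight W = mg = 79700 × 9.81 = 7.819×10^5 N.
V_stall = √(2W/(ρ·S·CL,max)) = √(2 × 7.819×10^5 / (0.413 × 254 × 1.97))
V_stall = √7567 = 87 m/s

V_stall = 87 m/s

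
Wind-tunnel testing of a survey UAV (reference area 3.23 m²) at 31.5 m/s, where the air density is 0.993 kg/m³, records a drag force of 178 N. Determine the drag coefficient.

From D = ½ρv²S·CD, rearranging gives CD = 2D/(ρv²S).
CD = 2 × 178 / (0.993 × 31.5² × 3.23) = 0.112

CD = 0.112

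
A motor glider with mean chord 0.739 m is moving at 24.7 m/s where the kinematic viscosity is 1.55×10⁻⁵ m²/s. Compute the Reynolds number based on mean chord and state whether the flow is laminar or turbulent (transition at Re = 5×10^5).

Re = v·c/ν = 24.7 × 0.739 / (1.55×10⁻⁵) = 1.18×10^6
Since 1.18×10^6 > 5×10^5, the flow is turbulent.

Re = 1.18×10^6 (turbulent)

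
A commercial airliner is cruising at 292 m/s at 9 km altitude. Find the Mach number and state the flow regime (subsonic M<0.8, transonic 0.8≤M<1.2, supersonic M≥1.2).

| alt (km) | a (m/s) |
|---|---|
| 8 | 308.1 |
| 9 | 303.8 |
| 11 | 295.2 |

M = 0.961 (transonic)

At 9 km, from the table: a = 303.8 m/s.
M = v/a = 292 / 303.8 = 0.961
M = 0.961 → transonic.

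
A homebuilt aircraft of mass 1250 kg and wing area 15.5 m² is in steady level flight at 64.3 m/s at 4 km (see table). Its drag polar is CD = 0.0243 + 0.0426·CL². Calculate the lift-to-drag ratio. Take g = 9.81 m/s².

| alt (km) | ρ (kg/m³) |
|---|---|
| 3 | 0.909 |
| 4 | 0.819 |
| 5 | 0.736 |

L/D = 13.9

At 4 km, from the table: ρ = 0.819 kg/m³.
In steady level flight, lift balances weight: W = mg = 1250 × 9.81 = 12262 N.
Dynamic pressure q = 0.5 × 0.819 × 64.3² = 1693 Pa.
CL = W/(q·S) = 12262 / (1693 × 15.5) = 0.4673.
CD = 0.0243 + 0.0426 × 0.4673² = 0.0336.
L/D = CL/CD = 0.4673 / 0.0336 = 13.9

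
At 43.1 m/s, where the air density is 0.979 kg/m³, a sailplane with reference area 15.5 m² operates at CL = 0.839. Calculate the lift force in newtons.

L = 11800 N

L = ½ρv²S·CL = ½ × 0.979 × 43.1² × 15.5 × 0.839 = 11800 N ≈ 11.8 kN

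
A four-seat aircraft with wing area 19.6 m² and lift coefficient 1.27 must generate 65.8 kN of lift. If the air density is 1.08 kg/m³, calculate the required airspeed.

L = ½ρv²S·CL ⇒ v = √(2L/(ρ·S·CL))
v = √(2 × 65800 / (1.08 × 19.6 × 1.27)) = √4895 = 70 m/s

v = 70 m/s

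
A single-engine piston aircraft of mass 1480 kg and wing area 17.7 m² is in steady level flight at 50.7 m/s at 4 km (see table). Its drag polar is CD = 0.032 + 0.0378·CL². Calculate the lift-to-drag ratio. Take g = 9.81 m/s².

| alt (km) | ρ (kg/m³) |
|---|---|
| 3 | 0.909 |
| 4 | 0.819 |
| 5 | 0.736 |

At 4 km, from the table: ρ = 0.819 kg/m³.
Level flight ⇒ L = W = m·g = 1480 × 9.81 = 14519 N.
Dynamic pressure q = 0.5 × 0.819 × 50.7² = 1053 Pa.
CL = W/(q·S) = 14519 / (1053 × 17.7) = 0.7793.
CD = 0.032 + 0.0378 × 0.7793² = 0.05495.
L/D = CL/CD = 0.7793 / 0.05495 = 14.2

L/D = 14.2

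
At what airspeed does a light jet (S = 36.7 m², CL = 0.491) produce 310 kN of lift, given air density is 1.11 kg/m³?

v = 176 m/s

L = ½ρv²S·CL ⇒ v = √(2L/(ρ·S·CL))
v = √(2 × 3.1×10^5 / (1.11 × 36.7 × 0.491)) = √31000 = 176 m/s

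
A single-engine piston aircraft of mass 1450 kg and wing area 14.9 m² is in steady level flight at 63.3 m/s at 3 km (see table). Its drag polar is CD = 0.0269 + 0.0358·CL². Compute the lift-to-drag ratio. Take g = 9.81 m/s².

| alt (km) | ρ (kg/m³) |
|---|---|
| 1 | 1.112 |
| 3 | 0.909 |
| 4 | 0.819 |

At 3 km, from the table: ρ = 0.909 kg/m³.
In steady level flight, lift balances weight: W = mg = 1450 × 9.81 = 14224 N.
Dynamic pressure q = 0.5 × 0.909 × 63.3² = 1821 Pa.
CL = W/(q·S) = 14224 / (1821 × 14.9) = 0.5242.
CD = 0.0269 + 0.0358 × 0.5242² = 0.03674.
L/D = CL/CD = 0.5242 / 0.03674 = 14.3

L/D = 14.3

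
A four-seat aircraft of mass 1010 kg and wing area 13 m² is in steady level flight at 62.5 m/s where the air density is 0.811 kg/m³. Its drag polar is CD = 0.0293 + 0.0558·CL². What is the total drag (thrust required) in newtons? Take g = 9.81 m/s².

Weight W = mg = 1010 × 9.81 = 9908.1 N; in level flight L = W.
q = ½ρv² = ½ × 0.811 × 62.5² = 1584 Pa.
CL = 2W/(ρv²S) = 2×9908.1/(0.811×62.5²×13) = 0.4812.
CD = 0.0293 + 0.0558 × 0.4812² = 0.04222.
D = q·S·CD = 1584 × 13 × 0.04222 = 869.4 N

D = 869 N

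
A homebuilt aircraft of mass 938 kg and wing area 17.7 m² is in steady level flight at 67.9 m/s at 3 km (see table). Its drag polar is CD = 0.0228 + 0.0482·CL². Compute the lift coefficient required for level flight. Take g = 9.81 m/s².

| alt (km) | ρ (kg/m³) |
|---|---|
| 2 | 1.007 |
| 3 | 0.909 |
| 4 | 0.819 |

At 3 km, from the table: ρ = 0.909 kg/m³.
Level flight ⇒ L = W = m·g = 938 × 9.81 = 9201.8 N.
Dynamic pressure q = 0.5 × 0.909 × 67.9² = 2095 Pa.
Required CL = L/(qS) = 9201.8/(2095·17.7) = 0.2481.

CL = 0.248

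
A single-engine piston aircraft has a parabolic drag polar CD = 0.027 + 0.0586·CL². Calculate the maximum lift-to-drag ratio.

For CD = CD0 + K·CL², (L/D)max occurs at CL* = √(CD0/K) and equals 1/(2√(K·CD0)).
(L/D)max = 1/(2√(0.0586 × 0.027)) = 1/(2 × 0.03978) = 12.6

(L/D)max = 12.6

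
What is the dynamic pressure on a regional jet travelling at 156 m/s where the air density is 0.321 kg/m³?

q = ½ρv² = ½ × 0.321 × 156² = 3910 Pa

q = 3910 Pa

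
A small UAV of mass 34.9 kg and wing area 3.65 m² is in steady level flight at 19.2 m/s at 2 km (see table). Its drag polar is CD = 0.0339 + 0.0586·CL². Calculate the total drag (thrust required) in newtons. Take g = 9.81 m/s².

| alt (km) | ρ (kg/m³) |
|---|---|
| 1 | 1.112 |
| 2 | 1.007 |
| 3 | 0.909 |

D = 33.1 N

At 2 km, from the table: ρ = 1.007 kg/m³.
Weight W = mg = 34.9 × 9.81 = 342.37 N; in level flight L = W.
q = ½ρv² = ½ × 1.007 × 19.2² = 185.6 Pa.
CL = W/(q·S) = 342.37 / (185.6 × 3.65) = 0.5054.
CD = 0.0339 + 0.0586 × 0.5054² = 0.04887.
D = q·S·CD = 185.6 × 3.65 × 0.04887 = 33.11 N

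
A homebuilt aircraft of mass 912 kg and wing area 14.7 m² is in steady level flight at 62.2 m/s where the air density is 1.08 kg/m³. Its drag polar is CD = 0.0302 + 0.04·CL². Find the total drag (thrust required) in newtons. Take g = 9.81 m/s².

Weight W = mg = 912 × 9.81 = 8946.7 N; in level flight L = W.
q = ½ρv² = ½ × 1.08 × 62.2² = 2089 Pa.
CL = 2W/(ρv²S) = 2×8946.7/(1.08×62.2²×14.7) = 0.2913.
CD = 0.0302 + 0.04 × 0.2913² = 0.03359.
D = q·S·CD = 2089 × 14.7 × 0.03359 = 1032 N

D = 1030 N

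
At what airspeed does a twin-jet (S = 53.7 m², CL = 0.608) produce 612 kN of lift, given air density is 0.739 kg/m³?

v = 225 m/s

L = ½ρv²S·CL ⇒ v = √(2L/(ρ·S·CL))
v = √(2 × 6.12×10^5 / (0.739 × 53.7 × 0.608)) = √50730 = 225 m/s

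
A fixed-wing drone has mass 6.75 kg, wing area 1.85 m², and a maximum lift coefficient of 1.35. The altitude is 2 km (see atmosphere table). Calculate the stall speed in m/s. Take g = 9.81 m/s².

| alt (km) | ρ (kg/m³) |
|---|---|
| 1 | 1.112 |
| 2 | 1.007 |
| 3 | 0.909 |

V_stall = 7.26 m/s

At 2 km, from the table: ρ = 1.007 kg/m³.
Weight W = mg = 6.75 × 9.81 = 66.22 N.
V_stall = √(2W/(ρ·S·CL,max)) = √(2 × 66.22 / (1.007 × 1.85 × 1.35))
V_stall = √52.66 = 7.26 m/s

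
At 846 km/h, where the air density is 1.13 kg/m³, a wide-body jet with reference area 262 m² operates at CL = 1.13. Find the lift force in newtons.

Convert speed: v = 846 km/h ÷ 3.6 = 235 m/s.
Dynamic pressure q = ½ρv² = ½ × 1.13 × 235² = 31200 Pa.
L = q·S·CL = 31200 × 262 × 1.13 = 9.24×10^6 N ≈ 9240 kN

L = 9.24×10^6 N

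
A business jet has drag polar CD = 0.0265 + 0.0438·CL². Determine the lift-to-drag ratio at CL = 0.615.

CD = 0.0265 + 0.0438 × 0.615² = 0.04307
L/D = CL/CD = 0.615 / 0.04307 = 14.3

L/D = 14.3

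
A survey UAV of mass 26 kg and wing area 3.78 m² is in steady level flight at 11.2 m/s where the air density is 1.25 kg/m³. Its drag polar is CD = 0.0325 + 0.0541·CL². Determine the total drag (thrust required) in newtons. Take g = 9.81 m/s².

D = 21.5 N

Weight W = mg = 26 × 9.81 = 255.06 N; in level flight L = W.
Dynamic pressure q = 0.5 × 1.25 × 11.2² = 78.4 Pa.
Required CL = L/(qS) = 255.06/(78.4·3.78) = 0.8607.
CD = 0.0325 + 0.0541 × 0.8607² = 0.07257.
D = q·S·CD = 78.4 × 3.78 × 0.07257 = 21.51 N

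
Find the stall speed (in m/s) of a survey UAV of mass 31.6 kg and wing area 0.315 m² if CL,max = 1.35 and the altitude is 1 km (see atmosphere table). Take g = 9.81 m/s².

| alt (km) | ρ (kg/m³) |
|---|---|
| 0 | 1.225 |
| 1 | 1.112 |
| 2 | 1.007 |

V_stall = 36.2 m/s

At 1 km, from the table: ρ = 1.112 kg/m³.
At stall, lift equals weight: L = W = m·g = 31.6 × 9.81 = 310 N.
V_stall = √(2W/(ρ·S·CL,max)) = √(2 × 310 / (1.112 × 0.315 × 1.35))
V_stall = √1311 = 36.2 m/s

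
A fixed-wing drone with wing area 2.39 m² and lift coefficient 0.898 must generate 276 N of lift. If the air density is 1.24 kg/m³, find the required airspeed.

v = 14.4 m/s

L = ½ρv²S·CL ⇒ v = √(2L/(ρ·S·CL))
v = √(2 × 276 / (1.24 × 2.39 × 0.898)) = √207.4 = 14.4 m/s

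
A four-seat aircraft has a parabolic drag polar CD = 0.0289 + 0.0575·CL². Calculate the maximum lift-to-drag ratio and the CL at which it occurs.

For CD = CD0 + K·CL², (L/D)max occurs at CL* = √(CD0/K) and equals 1/(2√(K·CD0)).
(L/D)max = 1/(2√(0.0575 × 0.0289)) = 1/(2 × 0.04076) = 12.3
CL* = √(0.0289/0.0575) = 0.709

(L/D)max = 12.3, at CL = 0.709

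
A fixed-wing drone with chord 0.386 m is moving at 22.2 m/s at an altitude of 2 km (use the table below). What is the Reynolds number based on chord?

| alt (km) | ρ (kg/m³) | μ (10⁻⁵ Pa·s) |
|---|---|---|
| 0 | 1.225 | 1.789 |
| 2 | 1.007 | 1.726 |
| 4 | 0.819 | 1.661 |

Re = 5×10^5

At 2 km, from the table: ρ = 1.007 kg/m³, μ = 1.726×10⁻⁵ Pa·s.
Re = ρ·v·c/μ = 1.007 × 22.2 × 0.386 / (1.726×10⁻⁵) = 5×10^5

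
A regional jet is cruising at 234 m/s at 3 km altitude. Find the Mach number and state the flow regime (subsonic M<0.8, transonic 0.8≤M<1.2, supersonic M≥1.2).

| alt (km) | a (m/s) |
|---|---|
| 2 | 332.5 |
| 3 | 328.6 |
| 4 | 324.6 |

At 3 km, from the table: a = 328.6 m/s.
M = v/a = 234 / 328.6 = 0.712
M = 0.712 → subsonic.

M = 0.712 (subsonic)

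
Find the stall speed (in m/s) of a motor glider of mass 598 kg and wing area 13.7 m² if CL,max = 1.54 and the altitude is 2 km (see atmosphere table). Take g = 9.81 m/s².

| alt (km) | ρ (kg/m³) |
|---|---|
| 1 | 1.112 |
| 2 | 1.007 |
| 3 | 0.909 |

V_stall = 23.5 m/s

At 2 km, from the table: ρ = 1.007 kg/m³.
Weight W = mg = 598 × 9.81 = 5866 N.
V_stall = √(2W/(ρ·S·CL,max)) = √(2 × 5866 / (1.007 × 13.7 × 1.54))
V_stall = √552.2 = 23.5 m/s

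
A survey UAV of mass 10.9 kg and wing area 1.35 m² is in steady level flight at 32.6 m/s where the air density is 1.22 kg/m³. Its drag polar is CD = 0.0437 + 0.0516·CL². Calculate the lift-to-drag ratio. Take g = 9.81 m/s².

In steady level flight, lift balances weight: W = mg = 10.9 × 9.81 = 106.93 N.
q = ½ρv² = ½ × 1.22 × 32.6² = 648.3 Pa.
CL = 2W/(ρv²S) = 2×106.93/(1.22×32.6²×1.35) = 0.1222.
CD = 0.0437 + 0.0516 × 0.1222² = 0.04447.
L/D = CL/CD = 0.1222 / 0.04447 = 2.75

L/D = 2.75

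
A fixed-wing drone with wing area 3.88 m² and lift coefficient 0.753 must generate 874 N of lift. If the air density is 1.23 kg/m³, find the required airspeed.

v = 22.1 m/s

L = ½ρv²S·CL ⇒ v = √(2L/(ρ·S·CL))
v = √(2 × 874 / (1.23 × 3.88 × 0.753)) = √486.4 = 22.1 m/s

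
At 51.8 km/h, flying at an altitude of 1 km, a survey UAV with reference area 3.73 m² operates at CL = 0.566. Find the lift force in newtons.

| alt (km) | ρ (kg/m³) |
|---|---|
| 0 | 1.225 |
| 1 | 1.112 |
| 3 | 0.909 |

At 1 km, from the table: ρ = 1.112 kg/m³.
Convert speed: v = 51.8 km/h ÷ 3.6 = 14.39 m/s.
L = ½ρv²S·CL = ½ × 1.112 × 14.39² × 3.73 × 0.566 = 243 N

L = 243 N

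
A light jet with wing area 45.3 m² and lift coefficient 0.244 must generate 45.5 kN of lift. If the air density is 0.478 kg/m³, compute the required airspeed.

L = ½ρv²S·CL ⇒ v = √(2L/(ρ·S·CL))
v = √(2 × 45500 / (0.478 × 45.3 × 0.244)) = √17220 = 131 m/s

v = 131 m/s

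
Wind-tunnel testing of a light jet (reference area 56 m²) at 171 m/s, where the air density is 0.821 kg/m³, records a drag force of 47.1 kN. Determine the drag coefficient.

CD = 0.0701

From D = ½ρv²S·CD, rearranging gives CD = 2D/(ρv²S).
CD = 2 × 47100 / (0.821 × 171² × 56) = 0.0701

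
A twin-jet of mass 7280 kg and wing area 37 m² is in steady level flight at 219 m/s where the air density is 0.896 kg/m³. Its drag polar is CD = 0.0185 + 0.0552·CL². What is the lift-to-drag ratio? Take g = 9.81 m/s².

L/D = 4.74

In steady level flight, lift balances weight: W = mg = 7280 × 9.81 = 71417 N.
Dynamic pressure q = 0.5 × 0.896 × 219² = 21490 Pa.
Required CL = L/(qS) = 71417/(21490·37) = 0.08983.
CD = 0.0185 + 0.0552 × 0.08983² = 0.01895.
L/D = CL/CD = 0.08983 / 0.01895 = 4.74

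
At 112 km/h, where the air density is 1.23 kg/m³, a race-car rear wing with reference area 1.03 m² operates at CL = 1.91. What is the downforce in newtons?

Convert speed: v = 112 km/h ÷ 3.6 = 31.11 m/s.
Dynamic pressure q = ½ρv² = ½ × 1.23 × 31.11² = 595.3 Pa.
L = q·S·CL = 595.3 × 1.03 × 1.91 = 1170 N

L = 1170 N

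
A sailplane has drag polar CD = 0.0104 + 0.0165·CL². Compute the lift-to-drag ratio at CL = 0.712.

L/D = 37.9

CD = 0.0104 + 0.0165 × 0.712² = 0.01876
L/D = CL/CD = 0.712 / 0.01876 = 37.9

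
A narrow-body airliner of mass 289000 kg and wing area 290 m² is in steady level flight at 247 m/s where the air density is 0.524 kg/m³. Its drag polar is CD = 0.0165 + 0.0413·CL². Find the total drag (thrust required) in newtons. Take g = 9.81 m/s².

D = 1.48×10^5 N

Level flight ⇒ L = W = m·g = 289000 × 9.81 = 2.8351×10^6 N.
Dynamic pressure q = 0.5 × 0.524 × 247² = 15980 Pa.
Required CL = L/(qS) = 2.8351×10^6/(15980·290) = 0.6116.
CD = 0.0165 + 0.0413 × 0.6116² = 0.03195.
D = q·S·CD = 15980 × 290 × 0.03195 = 1.481×10^5 N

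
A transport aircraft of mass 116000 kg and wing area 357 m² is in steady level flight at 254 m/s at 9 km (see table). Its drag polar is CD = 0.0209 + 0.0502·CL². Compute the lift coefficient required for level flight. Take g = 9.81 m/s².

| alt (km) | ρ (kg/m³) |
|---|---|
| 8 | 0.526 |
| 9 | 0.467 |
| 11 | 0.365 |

CL = 0.212

At 9 km, from the table: ρ = 0.467 kg/m³.
Level flight ⇒ L = W = m·g = 116000 × 9.81 = 1.138×10^6 N.
Dynamic pressure q = 0.5 × 0.467 × 254² = 15060 Pa.
CL = 2W/(ρv²S) = 2×1.138×10^6/(0.467×254²×357) = 0.2116.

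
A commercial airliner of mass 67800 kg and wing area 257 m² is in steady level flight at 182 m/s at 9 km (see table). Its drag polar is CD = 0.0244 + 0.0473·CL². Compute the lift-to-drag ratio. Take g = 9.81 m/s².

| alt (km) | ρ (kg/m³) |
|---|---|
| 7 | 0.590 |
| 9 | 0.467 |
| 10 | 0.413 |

L/D = 11.3

At 9 km, from the table: ρ = 0.467 kg/m³.
In steady level flight, lift balances weight: W = mg = 67800 × 9.81 = 6.6512×10^5 N.
Dynamic pressure q = 0.5 × 0.467 × 182² = 7734 Pa.
Required CL = L/(qS) = 6.6512×10^5/(7734·257) = 0.3346.
CD = 0.0244 + 0.0473 × 0.3346² = 0.0297.
L/D = CL/CD = 0.3346 / 0.0297 = 11.3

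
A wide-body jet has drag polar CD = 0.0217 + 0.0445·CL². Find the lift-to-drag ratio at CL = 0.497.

L/D = 15.2

CD = 0.0217 + 0.0445 × 0.497² = 0.03269
L/D = CL/CD = 0.497 / 0.03269 = 15.2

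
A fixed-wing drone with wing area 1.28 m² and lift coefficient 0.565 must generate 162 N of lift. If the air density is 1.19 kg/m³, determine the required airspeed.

v = 19.4 m/s

L = ½ρv²S·CL ⇒ v = √(2L/(ρ·S·CL))
v = √(2 × 162 / (1.19 × 1.28 × 0.565)) = √376.5 = 19.4 m/s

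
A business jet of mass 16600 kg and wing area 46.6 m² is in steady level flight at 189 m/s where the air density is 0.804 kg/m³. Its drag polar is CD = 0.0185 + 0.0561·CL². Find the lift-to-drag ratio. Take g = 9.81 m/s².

In steady level flight, lift balances weight: W = mg = 16600 × 9.81 = 1.6285×10^5 N.
q = ½ρv² = ½ × 0.804 × 189² = 14360 Pa.
Required CL = L/(qS) = 1.6285×10^5/(14360·46.6) = 0.2434.
CD = 0.0185 + 0.0561 × 0.2434² = 0.02182.
L/D = CL/CD = 0.2434 / 0.02182 = 11.2

L/D = 11.2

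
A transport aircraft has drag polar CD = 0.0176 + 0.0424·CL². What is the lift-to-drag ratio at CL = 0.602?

CD = 0.0176 + 0.0424 × 0.602² = 0.03297
L/D = CL/CD = 0.602 / 0.03297 = 18.3

L/D = 18.3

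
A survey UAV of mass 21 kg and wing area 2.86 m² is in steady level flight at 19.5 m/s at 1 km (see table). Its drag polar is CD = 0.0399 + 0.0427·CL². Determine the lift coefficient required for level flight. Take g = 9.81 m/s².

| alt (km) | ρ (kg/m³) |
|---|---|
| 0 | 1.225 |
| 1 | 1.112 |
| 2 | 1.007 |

CL = 0.341

At 1 km, from the table: ρ = 1.112 kg/m³.
In steady level flight, lift balances weight: W = mg = 21 × 9.81 = 206.01 N.
Dynamic pressure q = 0.5 × 1.112 × 19.5² = 211.4 Pa.
CL = 2W/(ρv²S) = 2×206.01/(1.112×19.5²×2.86) = 0.3407.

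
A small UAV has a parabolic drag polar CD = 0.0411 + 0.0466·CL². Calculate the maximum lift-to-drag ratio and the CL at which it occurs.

For CD = CD0 + K·CL², (L/D)max occurs at CL* = √(CD0/K) and equals 1/(2√(K·CD0)).
(L/D)max = 1/(2√(0.0466 × 0.0411)) = 1/(2 × 0.04376) = 11.4
CL* = √(0.0411/0.0466) = 0.939

(L/D)max = 11.4, at CL = 0.939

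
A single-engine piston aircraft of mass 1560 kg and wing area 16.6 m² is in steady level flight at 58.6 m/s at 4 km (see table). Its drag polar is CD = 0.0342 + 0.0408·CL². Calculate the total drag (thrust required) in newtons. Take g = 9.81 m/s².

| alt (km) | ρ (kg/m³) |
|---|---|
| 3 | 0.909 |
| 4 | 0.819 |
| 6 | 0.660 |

D = 1210 N

At 4 km, from the table: ρ = 0.819 kg/m³.
Level flight ⇒ L = W = m·g = 1560 × 9.81 = 15304 N.
q = ½ρv² = ½ × 0.819 × 58.6² = 1406 Pa.
Required CL = L/(qS) = 15304/(1406·16.6) = 0.6556.
CD = 0.0342 + 0.0408 × 0.6556² = 0.05174.
D = q·S·CD = 1406 × 16.6 × 0.05174 = 1208 N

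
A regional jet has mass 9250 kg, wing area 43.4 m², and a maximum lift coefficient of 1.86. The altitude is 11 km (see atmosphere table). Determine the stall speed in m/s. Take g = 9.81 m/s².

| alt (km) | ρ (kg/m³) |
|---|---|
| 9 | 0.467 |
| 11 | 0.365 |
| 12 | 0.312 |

V_stall = 78.5 m/s

At 11 km, from the table: ρ = 0.365 kg/m³.
Weight W = mg = 9250 × 9.81 = 90740 N.
V_stall = √(2W/(ρ·S·CL,max)) = √(2 × 90740 / (0.365 × 43.4 × 1.86))
V_stall = √6159 = 78.5 m/s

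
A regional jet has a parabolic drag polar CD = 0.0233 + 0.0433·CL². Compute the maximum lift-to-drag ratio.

For CD = CD0 + K·CL², (L/D)max occurs at CL* = √(CD0/K) and equals 1/(2√(K·CD0)).
(L/D)max = 1/(2√(0.0433 × 0.0233)) = 1/(2 × 0.03176) = 15.7

(L/D)max = 15.7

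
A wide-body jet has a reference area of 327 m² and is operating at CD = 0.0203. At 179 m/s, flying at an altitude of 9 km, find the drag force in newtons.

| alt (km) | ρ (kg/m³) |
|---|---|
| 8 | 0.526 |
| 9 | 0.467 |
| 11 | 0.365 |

D = 49700 N

At 9 km, from the table: ρ = 0.467 kg/m³.
Dynamic pressure q = ½ρv² = ½ × 0.467 × 179² = 7482 Pa.
D = q·S·CD = 7482 × 327 × 0.0203 = 49700 N ≈ 49.7 kN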